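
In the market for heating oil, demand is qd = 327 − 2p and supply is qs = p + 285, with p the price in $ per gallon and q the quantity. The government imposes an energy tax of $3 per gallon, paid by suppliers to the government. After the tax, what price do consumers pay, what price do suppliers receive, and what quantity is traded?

Consumers pay $15; suppliers receive $12; quantity = 297.

Before the tax: set 327 − 2p = p + 285 → p* = $14, q* = 299.
With the tax collected from suppliers, supply shifts: qs = (p − 3) + 285.
New equilibrium: consumers pay $15, suppliers receive $12, q = 297. (Wedge: pb − ps = 3.)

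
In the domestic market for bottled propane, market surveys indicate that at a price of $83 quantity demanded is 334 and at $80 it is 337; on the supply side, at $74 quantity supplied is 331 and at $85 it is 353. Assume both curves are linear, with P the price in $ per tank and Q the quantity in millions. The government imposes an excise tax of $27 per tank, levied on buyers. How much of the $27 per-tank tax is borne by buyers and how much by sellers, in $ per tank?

Demand slope: (337 − 334)/(80 − 83) = -1, so Qd = 417 − P.
Supply slope: (353 − 331)/(85 − 74) = 2, so Qs = 2P + 183.
Before the tax: set 417 − P = 2P + 183 → P* = $78, Q* = 339.
With the tax collected from buyers, demand (in seller-price terms) shifts: Qd = 417 − (P + 27).
Solving gives Q = 321 with buyers paying $96 and sellers receiving $69 (the $27 wedge).
Burden on buyers: $18; on sellers: $9. (They sum to $27.)

Buyers bear $18 per tank; sellers bear $9 per tank.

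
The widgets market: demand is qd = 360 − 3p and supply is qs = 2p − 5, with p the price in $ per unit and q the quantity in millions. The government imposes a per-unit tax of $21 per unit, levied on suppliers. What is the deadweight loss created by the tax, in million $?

Without the tax, 360 − 3p = 2p − 5 gives 5p = 365, so p* = $73 and q* = 141.
With the tax collected from suppliers, supply shifts: qs = 2(p − 21) − 5.
New equilibrium: consumers pay $81.4, suppliers receive $60.4, q = 115.8. (Wedge: pb − ps = 21.)
Quantity falls by |ΔQ| = |141 − 115.8| = 25.2.
DWL = ½ · t · |ΔQ| = ½ · 21 · 25.2 = $264.6.

Deadweight loss = $264.6 million.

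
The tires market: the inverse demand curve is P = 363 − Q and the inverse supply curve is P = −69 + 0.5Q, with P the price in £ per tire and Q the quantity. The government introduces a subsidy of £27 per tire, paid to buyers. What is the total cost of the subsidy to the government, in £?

Inverting to Q(P) form: Qd = 363 − P; Qs = 2P + 138.
Without the subsidy, 363 − P = 2P + 138 gives 3P = 225, so P* = £75 and Q* = 288.
With a per-unit subsidy paid to buyers, each effectively pays P − 27, so demand becomes Qd = 363 − (P − 27).
Solving gives Q = 306 with buyers paying £57 and producers receiving £84 (the £27 wedge).
Outlay = t · Q = 27 · 306 = £8262.

Government outlay = £8262.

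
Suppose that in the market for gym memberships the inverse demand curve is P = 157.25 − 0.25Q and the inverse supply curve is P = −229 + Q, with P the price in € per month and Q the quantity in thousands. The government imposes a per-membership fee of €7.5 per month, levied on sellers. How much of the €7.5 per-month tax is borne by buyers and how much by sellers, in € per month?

Rewrite in direct form: Qd = 629 − 4P and Qs = P + 229.
Before the tax: set 629 − 4P = P + 229 → P* = €80, Q* = 309.
With the tax collected from sellers, supply shifts: Qs = (P − 7.5) + 229.
Solving gives Q = 303 with buyers paying €81.5 and sellers receiving €74 (the €7.5 wedge).
Burden on buyers: €1.5; on sellers: €6. (They sum to €7.5.)
The less price-elastic side of the market bears the larger share of a per-unit tax.

Buyers bear €1.5 per month; sellers bear €6 per month.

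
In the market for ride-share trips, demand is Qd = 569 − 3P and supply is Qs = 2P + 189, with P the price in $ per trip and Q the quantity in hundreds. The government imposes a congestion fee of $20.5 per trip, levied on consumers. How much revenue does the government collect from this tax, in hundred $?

Tax revenue = $6486.2 hundred.

Before the tax: set 569 − 3P = 2P + 189 → P* = $76, Q* = 341.
With the tax collected from consumers, demand (in seller-price terms) shifts: Qd = 569 − 3(P + 20.5).
Solving gives Q = 316.4 with consumers paying $84.2 and sellers receiving $63.7 (the $20.5 wedge).
Revenue = t · Q = 20.5 · 316.4 = $6486.2.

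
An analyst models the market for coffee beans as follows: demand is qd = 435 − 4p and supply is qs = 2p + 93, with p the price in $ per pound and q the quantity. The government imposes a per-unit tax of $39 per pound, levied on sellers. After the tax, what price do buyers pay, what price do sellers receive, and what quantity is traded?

Without the tax, 435 − 4p = 2p + 93 gives 6p = 342, so p* = $57 and q* = 207.
With the tax collected from sellers, supply shifts: qs = 2(p − 39) + 93.
Solving gives q = 155 with buyers paying $70 and sellers receiving $31 (the $39 wedge).
The less price-elastic side of the market bears the larger share of a per-unit tax.

Buyers pay $70; sellers receive $31; quantity = 155.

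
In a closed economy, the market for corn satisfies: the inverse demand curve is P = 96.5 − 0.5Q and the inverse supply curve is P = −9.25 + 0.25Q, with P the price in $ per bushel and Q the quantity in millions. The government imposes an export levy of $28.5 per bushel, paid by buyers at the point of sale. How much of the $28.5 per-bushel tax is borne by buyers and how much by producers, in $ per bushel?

Buyers bear $19 per bushel; producers bear $9.5 per bushel.

Inverting to Q(P) form: Qd = 193 − 2P; Qs = 4P + 37.
Before the tax: set 193 − 2P = 4P + 37 → P* = $26, Q* = 141.
With the tax collected from buyers, demand (in seller-price terms) shifts: Qd = 193 − 2(P + 28.5).
Solving gives Q = 103 with buyers paying $45 and producers receiving $16.5 (the $28.5 wedge).
Burden on buyers: $19; on producers: $9.5. (They sum to $28.5.)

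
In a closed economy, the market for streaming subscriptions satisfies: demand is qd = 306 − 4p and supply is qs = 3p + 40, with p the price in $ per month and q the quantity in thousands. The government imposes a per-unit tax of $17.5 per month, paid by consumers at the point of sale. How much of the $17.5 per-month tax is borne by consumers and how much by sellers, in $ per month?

Consumers bear $7.5 per month; sellers bear $10 per month.

Without the tax, 306 − 4p = 3p + 40 gives 7p = 266, so p* = $38 and q* = 154.
With the tax collected from consumers, demand (in seller-price terms) shifts: qd = 306 − 4(p + 17.5).
New equilibrium: consumers pay $45.5, sellers receive $28, q = 124. (Wedge: pb − ps = 17.5.)
Burden on consumers: $7.5; on sellers: $10. (They sum to $17.5.)
The less price-elastic side of the market bears the larger share of a per-unit tax.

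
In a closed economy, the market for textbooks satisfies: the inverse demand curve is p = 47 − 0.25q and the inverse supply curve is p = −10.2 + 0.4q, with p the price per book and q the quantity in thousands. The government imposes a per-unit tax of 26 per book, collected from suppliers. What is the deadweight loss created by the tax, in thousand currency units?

Deadweight loss = 520 thousand.

Inverting to q(p) form: qd = 188 − 4p; qs = 2.5p + 25.5.
Before the tax: set 188 − 4p = 2.5p + 25.5 → p* = 25, q* = 88.
With the tax collected from suppliers, supply shifts: qs = 2.5(p − 26) + 25.5.
Solving gives q = 48 with buyers paying 35 and suppliers receiving 9 (the 26 wedge).
Quantity falls by |ΔQ| = |88 − 48| = 40.
DWL = ½ · t · |ΔQ| = ½ · 26 · 40 = 520.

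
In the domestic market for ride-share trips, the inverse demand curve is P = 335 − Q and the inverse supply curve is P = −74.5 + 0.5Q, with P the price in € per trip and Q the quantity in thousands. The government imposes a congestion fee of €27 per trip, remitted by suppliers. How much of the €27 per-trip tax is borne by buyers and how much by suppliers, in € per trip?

Buyers bear €18 per trip; suppliers bear €9 per trip.

Inverting to Q(P) form: Qd = 335 − P; Qs = 2P + 149.
Before the tax: set 335 − P = 2P + 149 → P* = €62, Q* = 273.
With the tax collected from suppliers, supply shifts: Qs = 2(P − 27) + 149.
New equilibrium: buyers pay €80, suppliers receive €53, Q = 255. (Wedge: Pb − Ps = 27.)
Burden on buyers: €18; on suppliers: €9. (They sum to €27.)
The less price-elastic side of the market bears the larger share of a per-unit tax.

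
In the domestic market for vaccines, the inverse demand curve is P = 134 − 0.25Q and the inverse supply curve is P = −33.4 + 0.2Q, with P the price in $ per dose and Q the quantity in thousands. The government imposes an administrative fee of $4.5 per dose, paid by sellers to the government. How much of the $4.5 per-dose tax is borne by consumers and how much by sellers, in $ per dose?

Inverting to Q(P) form: Qd = 536 − 4P; Qs = 5P + 167.
Without the tax, 536 − 4P = 5P + 167 gives 9P = 369, so P* = $41 and Q* = 372.
With the tax collected from sellers, supply shifts: Qs = 5(P − 4.5) + 167.
Solving gives Q = 362 with consumers paying $43.5 and sellers receiving $39 (the $4.5 wedge).
Burden on consumers: $2.5; on sellers: $2. (They sum to $4.5.)
The less price-elastic side of the market bears the larger share of a per-unit tax.

Consumers bear $2.5 per dose; sellers bear $2 per dose.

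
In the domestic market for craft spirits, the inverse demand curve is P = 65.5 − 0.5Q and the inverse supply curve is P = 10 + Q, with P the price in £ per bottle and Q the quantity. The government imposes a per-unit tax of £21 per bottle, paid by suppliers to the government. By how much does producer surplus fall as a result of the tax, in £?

Producer surplus falls by £420.

Inverting to Q(P) form: Qd = 131 − 2P; Qs = P − 10.
Without the tax, 131 − 2P = P − 10 gives 3P = 141, so P* = £47 and Q* = 37.
With the tax collected from suppliers, supply shifts: Qs = (P − 21) − 10.
Solving gives Q = 23 with buyers paying £54 and suppliers receiving £33 (the £21 wedge).
ΔPS is the trapezoid between Q = 23 and Q = 37 of height £14: ½ · (37 + 23) · 14 = £420.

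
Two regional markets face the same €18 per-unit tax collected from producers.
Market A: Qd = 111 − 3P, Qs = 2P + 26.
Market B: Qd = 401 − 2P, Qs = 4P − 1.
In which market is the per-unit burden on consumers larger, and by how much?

Market B, by €4.8.

Market A: pre-tax P* = €17, Q* = 60; post-tax Q = 38.4; per-unit burden on consumers = €7.2.
Market B: pre-tax P* = €67, Q* = 267; post-tax Q = 243; per-unit burden on consumers = €12.
Difference: €7.2 vs €12 → market B is larger by €4.8.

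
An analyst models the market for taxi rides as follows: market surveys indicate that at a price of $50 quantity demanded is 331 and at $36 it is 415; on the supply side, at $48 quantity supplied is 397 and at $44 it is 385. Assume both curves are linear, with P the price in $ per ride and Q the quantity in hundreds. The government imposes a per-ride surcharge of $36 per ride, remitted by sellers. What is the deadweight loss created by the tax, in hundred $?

Demand slope: (415 − 331)/(36 − 50) = -6, so Qd = 631 − 6P.
Supply slope: (385 − 397)/(44 − 48) = 3, so Qs = 3P + 253.
Without the tax, 631 − 6P = 3P + 253 gives 9P = 378, so P* = $42 and Q* = 379.
With the tax collected from sellers, supply shifts: Qs = 3(P − 36) + 253.
New equilibrium: consumers pay $54, sellers receive $18, Q = 307. (Wedge: Pb − Ps = 36.)
Quantity falls by |ΔQ| = |379 − 307| = 72.
DWL = ½ · t · |ΔQ| = ½ · 36 · 72 = $1296.

Deadweight loss = $1296 hundred.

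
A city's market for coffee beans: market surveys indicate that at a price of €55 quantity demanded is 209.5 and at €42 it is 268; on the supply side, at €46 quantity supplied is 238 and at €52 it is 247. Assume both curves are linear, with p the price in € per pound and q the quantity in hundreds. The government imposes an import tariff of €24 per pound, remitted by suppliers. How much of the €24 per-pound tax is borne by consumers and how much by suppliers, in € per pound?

Demand slope: (268 − 209.5)/(42 − 55) = -4.5, so qd = 457 − 4.5p.
Supply slope: (247 − 238)/(52 − 46) = 1.5, so qs = 1.5p + 169.
Before the tax: set 457 − 4.5p = 1.5p + 169 → p* = €48, q* = 241.
With the tax collected from suppliers, supply shifts: qs = 1.5(p − 24) + 169.
Solving gives q = 214 with consumers paying €54 and suppliers receiving €30 (the €24 wedge).
Burden on consumers: €6; on suppliers: €18. (They sum to €24.)
The less price-elastic side of the market bears the larger share of a per-unit tax.

Consumers bear €6 per pound; suppliers bear €18 per pound.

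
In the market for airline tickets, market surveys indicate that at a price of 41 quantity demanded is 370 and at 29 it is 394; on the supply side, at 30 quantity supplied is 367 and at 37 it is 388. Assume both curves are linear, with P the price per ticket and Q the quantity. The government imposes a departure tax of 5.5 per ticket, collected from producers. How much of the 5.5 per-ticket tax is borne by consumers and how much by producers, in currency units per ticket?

Consumers bear 3.3 per ticket; producers bear 2.2 per ticket.

Demand slope: (394 − 370)/(29 − 41) = -2, so Qd = 452 − 2P.
Supply slope: (388 − 367)/(37 − 30) = 3, so Qs = 3P + 277.
Before the tax: set 452 − 2P = 3P + 277 → P* = 35, Q* = 382.
With the tax collected from producers, supply shifts: Qs = 3(P − 5.5) + 277.
New equilibrium: consumers pay 38.3, producers receive 32.8, Q = 375.4. (Wedge: Pb − Ps = 5.5.)
Burden on consumers: 3.3; on producers: 2.2. (They sum to 5.5.)
The less price-elastic side of the market bears the larger share of a per-unit tax.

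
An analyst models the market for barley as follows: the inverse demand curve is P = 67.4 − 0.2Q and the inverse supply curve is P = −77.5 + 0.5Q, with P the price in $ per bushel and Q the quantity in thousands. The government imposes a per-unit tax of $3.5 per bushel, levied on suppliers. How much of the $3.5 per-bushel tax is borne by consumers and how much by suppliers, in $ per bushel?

Rewrite in direct form: Qd = 337 − 5P and Qs = 2P + 155.
Without the tax, 337 − 5P = 2P + 155 gives 7P = 182, so P* = $26 and Q* = 207.
With the tax collected from suppliers, supply shifts: Qs = 2(P − 3.5) + 155.
New equilibrium: consumers pay $27, suppliers receive $23.5, Q = 202. (Wedge: Pb − Ps = 3.5.)
Burden on consumers: $1; on suppliers: $2.5. (They sum to $3.5.)
The less price-elastic side of the market bears the larger share of a per-unit tax.

Consumers bear $1 per bushel; suppliers bear $2.5 per bushel.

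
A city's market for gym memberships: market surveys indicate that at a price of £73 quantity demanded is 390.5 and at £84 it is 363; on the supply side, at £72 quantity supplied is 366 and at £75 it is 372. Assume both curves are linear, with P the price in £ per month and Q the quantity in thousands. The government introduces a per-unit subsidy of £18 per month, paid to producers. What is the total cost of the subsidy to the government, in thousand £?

Government outlay = £7164 thousand.

Demand slope: (363 − 390.5)/(84 − 73) = -2.5, so Qd = 573 − 2.5P.
Supply slope: (372 − 366)/(75 − 72) = 2, so Qs = 2P + 222.
Before the subsidy: set 573 − 2.5P = 2P + 222 → P* = £78, Q* = 378.
With a per-unit subsidy paid to producers, each receives P + 18 per unit sold, so supply becomes Qs = 2(P + 18) + 222.
Solving gives Q = 398 with buyers paying £70 and producers receiving £88 (the £18 wedge).
Outlay = t · Q = 18 · 398 = £7164.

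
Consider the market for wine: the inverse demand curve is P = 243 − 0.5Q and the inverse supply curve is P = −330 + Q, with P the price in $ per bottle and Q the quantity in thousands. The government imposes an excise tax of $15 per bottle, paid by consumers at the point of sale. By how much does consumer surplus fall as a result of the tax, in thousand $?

Consumer surplus falls by $1885 thousand.

Rewrite in direct form: Qd = 486 − 2P and Qs = P + 330.
Without the tax, 486 − 2P = P + 330 gives 3P = 156, so P* = $52 and Q* = 382.
With the tax collected from consumers, demand (in seller-price terms) shifts: Qd = 486 − 2(P + 15).
Solving gives Q = 372 with consumers paying $57 and producers receiving $42 (the $15 wedge).
ΔCS is the trapezoid between Q = 372 and Q = 382 of height $5: ½ · (382 + 372) · 5 = $1885.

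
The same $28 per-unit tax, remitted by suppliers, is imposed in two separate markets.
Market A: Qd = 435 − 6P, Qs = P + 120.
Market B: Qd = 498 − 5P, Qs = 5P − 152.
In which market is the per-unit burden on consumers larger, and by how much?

Market B, by $10.

Market A: pre-tax P* = $45, Q* = 165; post-tax Q = 141; per-unit burden on consumers = $4.
Market B: pre-tax P* = $65, Q* = 173; post-tax Q = 103; per-unit burden on consumers = $14.
Difference: $4 vs $14 → market B is larger by $10.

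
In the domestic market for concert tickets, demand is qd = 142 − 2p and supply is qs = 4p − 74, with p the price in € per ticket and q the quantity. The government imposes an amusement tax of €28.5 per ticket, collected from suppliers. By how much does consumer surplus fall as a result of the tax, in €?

Without the tax, 142 − 2p = 4p − 74 gives 6p = 216, so p* = €36 and q* = 70.
With the tax collected from suppliers, supply shifts: qs = 4(p − 28.5) − 74.
Solving gives q = 32 with consumers paying €55 and suppliers receiving €26.5 (the €28.5 wedge).
ΔCS is the trapezoid between Q = 32 and Q = 70 of height €19: ½ · (70 + 32) · 19 = €969.

Consumer surplus falls by €969.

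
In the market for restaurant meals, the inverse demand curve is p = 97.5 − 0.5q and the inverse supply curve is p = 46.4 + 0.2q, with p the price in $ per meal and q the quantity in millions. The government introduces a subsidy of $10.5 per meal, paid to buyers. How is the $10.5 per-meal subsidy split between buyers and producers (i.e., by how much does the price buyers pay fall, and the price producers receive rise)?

Buyers gain $7.5 per meal; producers gain $3 per meal.

Inverting to q(p) form: qd = 195 − 2p; qs = 5p − 232.
Without the subsidy, 195 − 2p = 5p − 232 gives 7p = 427, so p* = $61 and q* = 73.
With a per-unit subsidy paid to buyers, each effectively pays p − 10.5, so demand becomes qd = 195 − 2(p − 10.5).
Solving gives q = 88 with buyers paying $53.5 and producers receiving $64 (the $10.5 wedge).
Gain to buyers: $7.5; to producers: $3. (They sum to $10.5.)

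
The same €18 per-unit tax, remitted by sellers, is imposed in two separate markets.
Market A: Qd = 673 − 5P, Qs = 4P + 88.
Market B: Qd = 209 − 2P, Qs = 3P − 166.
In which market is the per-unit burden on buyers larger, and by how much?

Market B, by €2.8.

Market A: pre-tax P* = €65, Q* = 348; post-tax Q = 308; per-unit burden on buyers = €8.
Market B: pre-tax P* = €75, Q* = 59; post-tax Q = 37.4; per-unit burden on buyers = €10.8.
Difference: €8 vs €10.8 → market B is larger by €2.8.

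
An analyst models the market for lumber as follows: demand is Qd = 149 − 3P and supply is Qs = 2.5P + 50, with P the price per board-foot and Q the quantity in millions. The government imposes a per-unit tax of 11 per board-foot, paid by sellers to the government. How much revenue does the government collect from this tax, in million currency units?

Without the tax, 149 − 3P = 2.5P + 50 gives 5.5P = 99, so P* = 18 and Q* = 95.
With the tax collected from sellers, supply shifts: Qs = 2.5(P − 11) + 50.
New equilibrium: consumers pay 23, sellers receive 12, Q = 80. (Wedge: Pb − Ps = 11.)
Revenue = t · Q = 11 · 80 = 880.

Tax revenue = 880 million.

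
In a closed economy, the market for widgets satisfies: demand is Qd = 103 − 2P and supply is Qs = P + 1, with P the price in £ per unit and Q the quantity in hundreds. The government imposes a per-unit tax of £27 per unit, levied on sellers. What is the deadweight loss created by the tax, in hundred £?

Without the tax, 103 − 2P = P + 1 gives 3P = 102, so P* = £34 and Q* = 35.
With the tax collected from sellers, supply shifts: Qs = (P − 27) + 1.
New equilibrium: consumers pay £43, sellers receive £16, Q = 17. (Wedge: Pb − Ps = 27.)
Quantity falls by |ΔQ| = |35 − 17| = 18.
DWL = ½ · t · |ΔQ| = ½ · 27 · 18 = £243.

Deadweight loss = £243 hundred.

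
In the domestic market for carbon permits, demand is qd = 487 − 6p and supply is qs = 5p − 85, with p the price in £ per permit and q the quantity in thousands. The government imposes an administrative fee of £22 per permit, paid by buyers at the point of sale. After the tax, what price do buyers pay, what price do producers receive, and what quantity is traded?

Before the tax: set 487 − 6p = 5p − 85 → p* = £52, q* = 175.
With the tax collected from buyers, demand (in seller-price terms) shifts: qd = 487 − 6(p + 22).
New equilibrium: buyers pay £62, producers receive £40, q = 115. (Wedge: pb − ps = 22.)

Buyers pay £62; producers receive £40; quantity = 115.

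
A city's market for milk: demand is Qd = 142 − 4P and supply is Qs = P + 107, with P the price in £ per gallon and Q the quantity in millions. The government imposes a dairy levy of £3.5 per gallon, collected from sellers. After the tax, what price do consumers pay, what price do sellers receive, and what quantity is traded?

Consumers pay £7.7; sellers receive £4.2; quantity = 111.2.

Without the tax, 142 − 4P = P + 107 gives 5P = 35, so P* = £7 and Q* = 114.
With the tax collected from sellers, supply shifts: Qs = (P − 3.5) + 107.
New equilibrium: consumers pay £7.7, sellers receive £4.2, Q = 111.2. (Wedge: Pb − Ps = 3.5.)
The less price-elastic side of the market bears the larger share of a per-unit tax.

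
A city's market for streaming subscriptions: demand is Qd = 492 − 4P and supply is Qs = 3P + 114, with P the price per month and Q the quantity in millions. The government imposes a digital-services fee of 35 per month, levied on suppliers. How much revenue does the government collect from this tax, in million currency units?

Without the tax, 492 − 4P = 3P + 114 gives 7P = 378, so P* = 54 and Q* = 276.
With the tax collected from suppliers, supply shifts: Qs = 3(P − 35) + 114.
New equilibrium: buyers pay 69, suppliers receive 34, Q = 216. (Wedge: Pb − Ps = 35.)
Revenue = t · Q = 35 · 216 = 7560.

Tax revenue = 7560 million.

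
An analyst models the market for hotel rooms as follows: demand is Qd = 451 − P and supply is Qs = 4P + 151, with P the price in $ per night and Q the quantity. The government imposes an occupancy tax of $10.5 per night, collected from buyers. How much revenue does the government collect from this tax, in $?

Tax revenue = $4017.3.

Without the tax, 451 − P = 4P + 151 gives 5P = 300, so P* = $60 and Q* = 391.
With the tax collected from buyers, demand (in seller-price terms) shifts: Qd = 451 − (P + 10.5).
Solving gives Q = 382.6 with buyers paying $68.4 and suppliers receiving $57.9 (the $10.5 wedge).
Revenue = t · Q = 10.5 · 382.6 = $4017.3.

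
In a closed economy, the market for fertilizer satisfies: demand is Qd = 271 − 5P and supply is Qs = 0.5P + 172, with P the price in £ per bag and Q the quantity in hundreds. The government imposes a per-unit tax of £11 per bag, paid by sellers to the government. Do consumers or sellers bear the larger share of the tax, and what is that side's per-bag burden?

Before the tax: set 271 − 5P = 0.5P + 172 → P* = £18, Q* = 181.
With the tax collected from sellers, supply shifts: Qs = 0.5(P − 11) + 172.
New equilibrium: consumers pay £19, sellers receive £8, Q = 176. (Wedge: Pb − Ps = 11.)
Per-bag burden: consumers £1, sellers £10.
Sellers take the larger share because supply is less price-elastic here (demand slope 5 vs supply slope 0.5).

Sellers bear the larger share: £10 per bag.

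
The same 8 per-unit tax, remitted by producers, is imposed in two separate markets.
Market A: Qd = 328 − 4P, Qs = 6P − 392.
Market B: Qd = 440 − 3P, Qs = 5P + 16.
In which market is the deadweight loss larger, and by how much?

Market A: pre-tax P* = 72, Q* = 40; post-tax Q = 20.8; deadweight loss = 76.8.
Market B: pre-tax P* = 53, Q* = 281; post-tax Q = 266; deadweight loss = 60.
Difference: 76.8 vs 60 → market A is larger by 16.8.

Market A, by 16.8.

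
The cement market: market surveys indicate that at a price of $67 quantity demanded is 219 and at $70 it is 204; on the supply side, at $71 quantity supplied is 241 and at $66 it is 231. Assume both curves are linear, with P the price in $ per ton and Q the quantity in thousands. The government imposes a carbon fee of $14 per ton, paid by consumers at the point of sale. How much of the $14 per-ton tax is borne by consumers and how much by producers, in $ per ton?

Demand slope: (204 − 219)/(70 − 67) = -5, so Qd = 554 − 5P.
Supply slope: (231 − 241)/(66 − 71) = 2, so Qs = 2P + 99.
Without the tax, 554 − 5P = 2P + 99 gives 7P = 455, so P* = $65 and Q* = 229.
With the tax collected from consumers, demand (in seller-price terms) shifts: Qd = 554 − 5(P + 14).
New equilibrium: consumers pay $69, producers receive $55, Q = 209. (Wedge: Pb − Ps = 14.)
Burden on consumers: $4; on producers: $10. (They sum to $14.)

Consumers bear $4 per ton; producers bear $10 per ton.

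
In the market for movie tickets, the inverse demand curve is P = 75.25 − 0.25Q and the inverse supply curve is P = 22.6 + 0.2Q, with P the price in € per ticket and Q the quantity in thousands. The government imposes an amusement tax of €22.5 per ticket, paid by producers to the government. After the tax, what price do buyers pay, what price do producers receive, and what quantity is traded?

Rewrite in direct form: Qd = 301 − 4P and Qs = 5P − 113.
Without the tax, 301 − 4P = 5P − 113 gives 9P = 414, so P* = €46 and Q* = 117.
With the tax collected from producers, supply shifts: Qs = 5(P − 22.5) − 113.
New equilibrium: buyers pay €58.5, producers receive €36, Q = 67. (Wedge: Pb − Ps = 22.5.)

Buyers pay €58.5; producers receive €36; quantity = 67.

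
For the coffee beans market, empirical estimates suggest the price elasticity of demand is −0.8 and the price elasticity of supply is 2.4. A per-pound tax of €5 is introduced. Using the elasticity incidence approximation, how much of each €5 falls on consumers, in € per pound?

Incidence ratio: consumers' share ≈ εs / (εs + |εd|) = 2.4 / (2.4 + 0.8) = 0.75.
So consumers bear ≈ 0.75 × €5 = €3.75; producers bear €1.25.

Consumers bear ≈ €3.75 per pound.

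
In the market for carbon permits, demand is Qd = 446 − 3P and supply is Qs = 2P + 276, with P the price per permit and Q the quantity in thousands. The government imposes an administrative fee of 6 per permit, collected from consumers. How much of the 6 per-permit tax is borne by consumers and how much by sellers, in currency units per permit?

Consumers bear 2.4 per permit; sellers bear 3.6 per permit.

Before the tax: set 446 − 3P = 2P + 276 → P* = 34, Q* = 344.
With the tax collected from consumers, demand (in seller-price terms) shifts: Qd = 446 − 3(P + 6).
Solving gives Q = 336.8 with consumers paying 36.4 and sellers receiving 30.4 (the 6 wedge).
Burden on consumers: 2.4; on sellers: 3.6. (They sum to 6.)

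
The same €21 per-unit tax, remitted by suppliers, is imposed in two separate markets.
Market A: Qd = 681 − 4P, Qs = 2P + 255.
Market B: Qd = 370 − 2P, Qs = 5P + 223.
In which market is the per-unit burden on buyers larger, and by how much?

Market B, by €8.

Market A: pre-tax P* = €71, Q* = 397; post-tax Q = 369; per-unit burden on buyers = €7.
Market B: pre-tax P* = €21, Q* = 328; post-tax Q = 298; per-unit burden on buyers = €15.
Difference: €7 vs €15 → market B is larger by €8.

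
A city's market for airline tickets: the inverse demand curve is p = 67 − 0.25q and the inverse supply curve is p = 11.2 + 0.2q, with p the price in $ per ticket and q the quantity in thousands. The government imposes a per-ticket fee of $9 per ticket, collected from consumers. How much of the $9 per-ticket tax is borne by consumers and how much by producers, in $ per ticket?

Inverting to q(p) form: qd = 268 − 4p; qs = 5p − 56.
Before the tax: set 268 − 4p = 5p − 56 → p* = $36, q* = 124.
With the tax collected from consumers, demand (in seller-price terms) shifts: qd = 268 − 4(p + 9).
New equilibrium: consumers pay $41, producers receive $32, q = 104. (Wedge: pb − ps = 9.)
Burden on consumers: $5; on producers: $4. (They sum to $9.)

Consumers bear $5 per ticket; producers bear $4 per ticket.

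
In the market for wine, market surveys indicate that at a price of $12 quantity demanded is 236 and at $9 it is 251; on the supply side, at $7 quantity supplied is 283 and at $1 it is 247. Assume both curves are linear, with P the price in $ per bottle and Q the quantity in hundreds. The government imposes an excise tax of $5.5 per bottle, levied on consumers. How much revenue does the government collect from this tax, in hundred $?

Tax revenue = $1408 hundred.

Demand slope: (251 − 236)/(9 − 12) = -5, so Qd = 296 − 5P.
Supply slope: (247 − 283)/(1 − 7) = 6, so Qs = 6P + 241.
Without the tax, 296 − 5P = 6P + 241 gives 11P = 55, so P* = $5 and Q* = 271.
With the tax collected from consumers, demand (in seller-price terms) shifts: Qd = 296 − 5(P + 5.5).
New equilibrium: consumers pay $8, producers receive $2.5, Q = 256. (Wedge: Pb − Ps = 5.5.)
Revenue = t · Q = 5.5 · 256 = $1408.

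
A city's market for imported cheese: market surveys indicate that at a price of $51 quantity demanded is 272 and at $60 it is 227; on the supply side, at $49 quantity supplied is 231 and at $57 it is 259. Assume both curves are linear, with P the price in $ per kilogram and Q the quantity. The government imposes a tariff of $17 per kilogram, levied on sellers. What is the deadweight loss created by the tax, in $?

Demand slope: (227 − 272)/(60 − 51) = -5, so Qd = 527 − 5P.
Supply slope: (259 − 231)/(57 − 49) = 3.5, so Qs = 3.5P + 59.5.
Without the tax, 527 − 5P = 3.5P + 59.5 gives 8.5P = 467.5, so P* = $55 and Q* = 252.
With the tax collected from sellers, supply shifts: Qs = 3.5(P − 17) + 59.5.
Solving gives Q = 217 with buyers paying $62 and sellers receiving $45 (the $17 wedge).
Quantity falls by |ΔQ| = |252 − 217| = 35.
DWL = ½ · t · |ΔQ| = ½ · 17 · 35 = $297.5.

Deadweight loss = $297.5.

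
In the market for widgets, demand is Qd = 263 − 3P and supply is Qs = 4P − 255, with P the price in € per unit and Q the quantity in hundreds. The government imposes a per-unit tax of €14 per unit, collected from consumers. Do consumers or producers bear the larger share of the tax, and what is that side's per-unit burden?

Consumers bear the larger share: €8 per unit.

Without the tax, 263 − 3P = 4P − 255 gives 7P = 518, so P* = €74 and Q* = 41.
With the tax collected from consumers, demand (in seller-price terms) shifts: Qd = 263 − 3(P + 14).
Solving gives Q = 17 with consumers paying €82 and producers receiving €68 (the €14 wedge).
Per-unit burden: consumers €8, producers €6.
Consumers take the larger share because demand is less price-elastic here (demand slope 3 vs supply slope 4).
The less price-elastic side of the market bears the larger share of a per-unit tax.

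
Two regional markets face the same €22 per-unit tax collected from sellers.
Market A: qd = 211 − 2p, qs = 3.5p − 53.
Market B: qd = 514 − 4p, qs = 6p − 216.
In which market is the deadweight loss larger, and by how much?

Market B, by €272.8.

Market A: pre-tax p* = €48, q* = 115; post-tax q = 87; deadweight loss = €308.
Market B: pre-tax p* = €73, q* = 222; post-tax q = 169.2; deadweight loss = €580.8.
Difference: €308 vs €580.8 → market B is larger by €272.8.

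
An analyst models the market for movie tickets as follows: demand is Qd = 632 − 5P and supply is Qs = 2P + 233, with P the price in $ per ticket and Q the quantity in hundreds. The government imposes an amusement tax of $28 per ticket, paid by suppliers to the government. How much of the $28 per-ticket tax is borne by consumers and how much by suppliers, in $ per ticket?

Consumers bear $8 per ticket; suppliers bear $20 per ticket.

Before the tax: set 632 − 5P = 2P + 233 → P* = $57, Q* = 347.
With the tax collected from suppliers, supply shifts: Qs = 2(P − 28) + 233.
New equilibrium: consumers pay $65, suppliers receive $37, Q = 307. (Wedge: Pb − Ps = 28.)
Burden on consumers: $8; on suppliers: $20. (They sum to $28.)
The less price-elastic side of the market bears the larger share of a per-unit tax.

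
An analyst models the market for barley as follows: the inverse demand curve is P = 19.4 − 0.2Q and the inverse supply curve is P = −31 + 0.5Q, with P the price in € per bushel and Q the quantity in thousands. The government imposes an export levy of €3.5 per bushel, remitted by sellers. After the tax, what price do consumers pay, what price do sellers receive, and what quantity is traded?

Rewrite in direct form: Qd = 97 − 5P and Qs = 2P + 62.
Without the tax, 97 − 5P = 2P + 62 gives 7P = 35, so P* = €5 and Q* = 72.
With the tax collected from sellers, supply shifts: Qs = 2(P − 3.5) + 62.
Solving gives Q = 67 with consumers paying €6 and sellers receiving €2.5 (the €3.5 wedge).

Consumers pay €6; sellers receive €2.5; quantity = 67.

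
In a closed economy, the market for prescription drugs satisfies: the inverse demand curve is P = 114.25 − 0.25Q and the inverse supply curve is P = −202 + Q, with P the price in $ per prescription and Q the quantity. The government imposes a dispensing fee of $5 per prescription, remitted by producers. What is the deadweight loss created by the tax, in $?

Deadweight loss = $10.

Inverting to Q(P) form: Qd = 457 − 4P; Qs = P + 202.
Before the tax: set 457 − 4P = P + 202 → P* = $51, Q* = 253.
With the tax collected from producers, supply shifts: Qs = (P − 5) + 202.
Solving gives Q = 249 with buyers paying $52 and producers receiving $47 (the $5 wedge).
Quantity falls by |ΔQ| = |253 − 249| = 4.
DWL = ½ · t · |ΔQ| = ½ · 5 · 4 = $10.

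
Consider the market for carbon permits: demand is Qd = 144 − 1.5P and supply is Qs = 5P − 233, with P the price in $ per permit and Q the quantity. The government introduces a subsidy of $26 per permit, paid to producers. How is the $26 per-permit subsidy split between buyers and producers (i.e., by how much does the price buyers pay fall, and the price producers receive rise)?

Buyers gain $20 per permit; producers gain $6 per permit.

Without the subsidy, 144 − 1.5P = 5P − 233 gives 6.5P = 377, so P* = $58 and Q* = 57.
With a per-unit subsidy paid to producers, each receives P + 26 per unit sold, so supply becomes Qs = 5(P + 26) − 233.
Solving gives Q = 87 with buyers paying $38 and producers receiving $64 (the $26 wedge).
Gain to buyers: $20; to producers: $6. (They sum to $26.)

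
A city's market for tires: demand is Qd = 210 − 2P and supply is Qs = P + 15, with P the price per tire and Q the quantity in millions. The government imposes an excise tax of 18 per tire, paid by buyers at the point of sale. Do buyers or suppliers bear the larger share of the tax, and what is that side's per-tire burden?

Suppliers bear the larger share: 12 per tire.

Without the tax, 210 − 2P = P + 15 gives 3P = 195, so P* = 65 and Q* = 80.
With the tax collected from buyers, demand (in seller-price terms) shifts: Qd = 210 − 2(P + 18).
Solving gives Q = 68 with buyers paying 71 and suppliers receiving 53 (the 18 wedge).
Per-tire burden: buyers 6, suppliers 12.
Suppliers take the larger share because supply is less price-elastic here (demand slope 2 vs supply slope 1).
The less price-elastic side of the market bears the larger share of a per-unit tax.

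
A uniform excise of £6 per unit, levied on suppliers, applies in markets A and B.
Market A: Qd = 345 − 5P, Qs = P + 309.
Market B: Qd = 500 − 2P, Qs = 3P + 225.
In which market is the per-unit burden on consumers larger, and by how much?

Market A: pre-tax P* = £6, Q* = 315; post-tax Q = 310; per-unit burden on consumers = £1.
Market B: pre-tax P* = £55, Q* = 390; post-tax Q = 382.8; per-unit burden on consumers = £3.6.
Difference: £1 vs £3.6 → market B is larger by £2.6.

Market B, by £2.6.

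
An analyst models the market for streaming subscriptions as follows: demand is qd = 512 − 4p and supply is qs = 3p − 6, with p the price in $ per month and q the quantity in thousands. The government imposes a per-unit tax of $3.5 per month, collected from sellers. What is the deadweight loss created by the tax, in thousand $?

Deadweight loss = $10.5 thousand.

Before the tax: set 512 − 4p = 3p − 6 → p* = $74, q* = 216.
With the tax collected from sellers, supply shifts: qs = 3(p − 3.5) − 6.
New equilibrium: consumers pay $75.5, sellers receive $72, q = 210. (Wedge: pb − ps = 3.5.)
Quantity falls by |ΔQ| = |216 − 210| = 6.
DWL = ½ · t · |ΔQ| = ½ · 3.5 · 6 = $10.5.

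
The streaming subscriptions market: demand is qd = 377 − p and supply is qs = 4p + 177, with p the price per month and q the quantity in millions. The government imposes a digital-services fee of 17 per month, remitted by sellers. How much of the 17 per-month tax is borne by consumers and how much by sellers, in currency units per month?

Without the tax, 377 − p = 4p + 177 gives 5p = 200, so p* = 40 and q* = 337.
With the tax collected from sellers, supply shifts: qs = 4(p − 17) + 177.
New equilibrium: consumers pay 53.6, sellers receive 36.6, q = 323.4. (Wedge: pb − ps = 17.)
Burden on consumers: 13.6; on sellers: 3.4. (They sum to 17.)
The less price-elastic side of the market bears the larger share of a per-unit tax.

Consumers bear 13.6 per month; sellers bear 3.4 per month.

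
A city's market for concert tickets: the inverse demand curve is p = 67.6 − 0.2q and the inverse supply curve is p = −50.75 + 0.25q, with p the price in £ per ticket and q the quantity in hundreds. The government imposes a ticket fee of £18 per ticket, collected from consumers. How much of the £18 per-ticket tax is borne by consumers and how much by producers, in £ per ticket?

Rewrite in direct form: qd = 338 − 5p and qs = 4p + 203.
Before the tax: set 338 − 5p = 4p + 203 → p* = £15, q* = 263.
With the tax collected from consumers, demand (in seller-price terms) shifts: qd = 338 − 5(p + 18).
Solving gives q = 223 with consumers paying £23 and producers receiving £5 (the £18 wedge).
Burden on consumers: £8; on producers: £10. (They sum to £18.)
The less price-elastic side of the market bears the larger share of a per-unit tax.

Consumers bear £8 per ticket; producers bear £10 per ticket.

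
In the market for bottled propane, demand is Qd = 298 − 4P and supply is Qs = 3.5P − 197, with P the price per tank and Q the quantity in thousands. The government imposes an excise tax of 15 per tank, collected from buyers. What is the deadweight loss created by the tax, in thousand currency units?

Before the tax: set 298 − 4P = 3.5P − 197 → P* = 66, Q* = 34.
With the tax collected from buyers, demand (in seller-price terms) shifts: Qd = 298 − 4(P + 15).
New equilibrium: buyers pay 73, sellers receive 58, Q = 6. (Wedge: Pb − Ps = 15.)
Quantity falls by |ΔQ| = |34 − 6| = 28.
DWL = ½ · t · |ΔQ| = ½ · 15 · 28 = 210.

Deadweight loss = 210 thousand.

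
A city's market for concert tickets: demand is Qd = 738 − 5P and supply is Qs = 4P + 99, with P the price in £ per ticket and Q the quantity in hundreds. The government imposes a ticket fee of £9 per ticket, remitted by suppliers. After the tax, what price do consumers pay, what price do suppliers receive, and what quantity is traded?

Before the tax: set 738 − 5P = 4P + 99 → P* = £71, Q* = 383.
With the tax collected from suppliers, supply shifts: Qs = 4(P − 9) + 99.
New equilibrium: consumers pay £75, suppliers receive £66, Q = 363. (Wedge: Pb − Ps = 9.)

Consumers pay £75; suppliers receive £66; quantity = 363.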